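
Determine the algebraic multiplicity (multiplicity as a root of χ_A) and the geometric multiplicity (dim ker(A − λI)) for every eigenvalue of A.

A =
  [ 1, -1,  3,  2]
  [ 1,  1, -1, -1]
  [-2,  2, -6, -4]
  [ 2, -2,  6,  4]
λ = 0: alg = 4, geom = 2

Step 1 — factor the characteristic polynomial to read off the algebraic multiplicities:
  χ_A(x) = x^4

Step 2 — compute geometric multiplicities via the rank-nullity identity g(λ) = n − rank(A − λI):
  rank(A − (0)·I) = 2, so dim ker(A − (0)·I) = n − 2 = 2

Summary:
  λ = 0: algebraic multiplicity = 4, geometric multiplicity = 2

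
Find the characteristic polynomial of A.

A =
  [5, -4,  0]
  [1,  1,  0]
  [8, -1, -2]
x^3 - 4*x^2 - 3*x + 18

Expanding det(x·I − A) (e.g. by cofactor expansion or by noting that A is similar to its Jordan form J, which has the same characteristic polynomial as A) gives
  χ_A(x) = x^3 - 4*x^2 - 3*x + 18
which factors as (x - 3)^2*(x + 2). The eigenvalues (with algebraic multiplicities) are λ = -2 with multiplicity 1, λ = 3 with multiplicity 2.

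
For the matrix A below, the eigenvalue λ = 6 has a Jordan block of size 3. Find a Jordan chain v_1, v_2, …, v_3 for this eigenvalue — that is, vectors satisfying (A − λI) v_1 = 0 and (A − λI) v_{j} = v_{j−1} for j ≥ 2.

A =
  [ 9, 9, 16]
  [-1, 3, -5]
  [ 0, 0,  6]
A Jordan chain for λ = 6 of length 3:
v_1 = (3, -1, 0)ᵀ
v_2 = (16, -5, 0)ᵀ
v_3 = (0, 0, 1)ᵀ

Let N = A − (6)·I. We want v_3 with N^3 v_3 = 0 but N^2 v_3 ≠ 0; then v_{j-1} := N · v_j for j = 3, …, 2.

Pick v_3 = (0, 0, 1)ᵀ.
Then v_2 = N · v_3 = (16, -5, 0)ᵀ.
Then v_1 = N · v_2 = (3, -1, 0)ᵀ.

Sanity check: (A − (6)·I) v_1 = (0, 0, 0)ᵀ = 0. ✓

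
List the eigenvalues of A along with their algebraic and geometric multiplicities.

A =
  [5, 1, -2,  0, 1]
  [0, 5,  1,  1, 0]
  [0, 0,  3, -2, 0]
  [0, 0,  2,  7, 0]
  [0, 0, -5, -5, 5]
λ = 5: alg = 5, geom = 3

Step 1 — factor the characteristic polynomial to read off the algebraic multiplicities:
  χ_A(x) = (x - 5)^5

Step 2 — compute geometric multiplicities via the rank-nullity identity g(λ) = n − rank(A − λI):
  rank(A − (5)·I) = 2, so dim ker(A − (5)·I) = n − 2 = 3

Summary:
  λ = 5: algebraic multiplicity = 5, geometric multiplicity = 3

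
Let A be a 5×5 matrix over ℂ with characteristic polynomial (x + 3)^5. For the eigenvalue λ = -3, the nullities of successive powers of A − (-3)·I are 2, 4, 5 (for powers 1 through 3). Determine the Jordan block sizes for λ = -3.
Block sizes for λ = -3: [3, 2]

From the dimensions of kernels of powers, the number of Jordan blocks of size at least j is d_j − d_{j−1} where d_j = dim ker(N^j) (with d_0 = 0). Computing the differences gives [2, 2, 1].
The number of blocks of size exactly k is (#blocks of size ≥ k) − (#blocks of size ≥ k + 1), so the partition is: 1 block(s) of size 2, 1 block(s) of size 3.
In nonincreasing order the block sizes are [3, 2].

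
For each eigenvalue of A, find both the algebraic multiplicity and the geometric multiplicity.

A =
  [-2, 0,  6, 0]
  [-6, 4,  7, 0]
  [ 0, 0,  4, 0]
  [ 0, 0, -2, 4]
λ = -2: alg = 1, geom = 1; λ = 4: alg = 3, geom = 2

Step 1 — factor the characteristic polynomial to read off the algebraic multiplicities:
  χ_A(x) = (x - 4)^3*(x + 2)

Step 2 — compute geometric multiplicities via the rank-nullity identity g(λ) = n − rank(A − λI):
  rank(A − (-2)·I) = 3, so dim ker(A − (-2)·I) = n − 3 = 1
  rank(A − (4)·I) = 2, so dim ker(A − (4)·I) = n − 2 = 2

Summary:
  λ = -2: algebraic multiplicity = 1, geometric multiplicity = 1
  λ = 4: algebraic multiplicity = 3, geometric multiplicity = 2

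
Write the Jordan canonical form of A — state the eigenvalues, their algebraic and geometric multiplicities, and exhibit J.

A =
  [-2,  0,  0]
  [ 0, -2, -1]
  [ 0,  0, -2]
J_2(-2) ⊕ J_1(-2)

The characteristic polynomial is
  det(x·I − A) = x^3 + 6*x^2 + 12*x + 8 = (x + 2)^3

Eigenvalues and multiplicities (the geometric multiplicity of λ is n − rank(A − λI), which equals the number of Jordan blocks for λ):
  λ = -2: algebraic multiplicity = 3, geometric multiplicity = 2

Determining the block sizes for each eigenvalue:
  λ = -2: 2 blocks summing to 3 forces exactly one block of size 2 and the rest size 1 → block sizes [2, 1]

Assembling the blocks gives a Jordan form
J =
  [-2,  1,  0]
  [ 0, -2,  0]
  [ 0,  0, -2]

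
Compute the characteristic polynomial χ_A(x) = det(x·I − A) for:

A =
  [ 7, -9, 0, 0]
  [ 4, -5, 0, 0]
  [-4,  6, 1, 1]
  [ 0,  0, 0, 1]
x^4 - 4*x^3 + 6*x^2 - 4*x + 1

Expanding det(x·I − A) (e.g. by cofactor expansion or by noting that A is similar to its Jordan form J, which has the same characteristic polynomial as A) gives
  χ_A(x) = x^4 - 4*x^3 + 6*x^2 - 4*x + 1
which factors as (x - 1)^4. The eigenvalues (with algebraic multiplicities) are λ = 1 with multiplicity 4.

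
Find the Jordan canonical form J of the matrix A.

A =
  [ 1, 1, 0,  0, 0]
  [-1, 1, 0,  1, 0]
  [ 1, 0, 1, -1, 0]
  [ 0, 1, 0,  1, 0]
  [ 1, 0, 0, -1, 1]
J_3(1) ⊕ J_1(1) ⊕ J_1(1)

The characteristic polynomial is
  det(x·I − A) = x^5 - 5*x^4 + 10*x^3 - 10*x^2 + 5*x - 1 = (x - 1)^5

Eigenvalues and multiplicities (the geometric multiplicity of λ is n − rank(A − λI), which equals the number of Jordan blocks for λ):
  λ = 1: algebraic multiplicity = 5, geometric multiplicity = 3

Determining the block sizes for each eigenvalue:
  λ = 1: with am = 5 and gm = 3, the partition is not yet determined (e.g. several partitions of 5 into 3 parts exist). Let N = A − (1)·I. Computing rank(N^1) = 2, rank(N^2) = 1, rank(N^3) = 0; the number of blocks of size ≥ j is rank(N^{j−1}) − rank(N^j), giving [3, 1, 1]. So we have 1 block(s) of size 3, 2 block(s) of size 1 → block sizes [3, 1, 1]

Assembling the blocks gives a Jordan form
J =
  [1, 1, 0, 0, 0]
  [0, 1, 1, 0, 0]
  [0, 0, 1, 0, 0]
  [0, 0, 0, 1, 0]
  [0, 0, 0, 0, 1]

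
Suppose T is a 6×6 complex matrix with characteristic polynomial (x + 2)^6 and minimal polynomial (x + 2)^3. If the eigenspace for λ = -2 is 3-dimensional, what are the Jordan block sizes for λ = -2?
Block sizes for λ = -2: [3, 2, 1]

Step 1 — from the characteristic polynomial, algebraic multiplicity of λ = -2 is 6. From dim ker(T − (-2)·I) = 3, there are exactly 3 Jordan blocks for λ = -2.
Step 2 — from the minimal polynomial, the factor (x + 2)^3 tells us the largest block for λ = -2 has size 3.
Step 3 — with total size 6, 3 blocks, and largest block 3, the block sizes (in nonincreasing order) are [3, 2, 1].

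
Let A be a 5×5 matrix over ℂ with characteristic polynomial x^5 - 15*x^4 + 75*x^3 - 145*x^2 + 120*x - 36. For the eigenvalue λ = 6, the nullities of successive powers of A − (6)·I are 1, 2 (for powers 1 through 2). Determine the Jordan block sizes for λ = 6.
Block sizes for λ = 6: [2]

From the dimensions of kernels of powers, the number of Jordan blocks of size at least j is d_j − d_{j−1} where d_j = dim ker(N^j) (with d_0 = 0). Computing the differences gives [1, 1].
The number of blocks of size exactly k is (#blocks of size ≥ k) − (#blocks of size ≥ k + 1), so the partition is: 1 block(s) of size 2.
In nonincreasing order the block sizes are [2].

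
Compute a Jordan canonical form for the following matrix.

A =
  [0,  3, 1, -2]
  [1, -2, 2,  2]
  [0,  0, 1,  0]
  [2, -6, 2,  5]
J_3(1) ⊕ J_1(1)

The characteristic polynomial is
  det(x·I − A) = x^4 - 4*x^3 + 6*x^2 - 4*x + 1 = (x - 1)^4

Eigenvalues and multiplicities (the geometric multiplicity of λ is n − rank(A − λI), which equals the number of Jordan blocks for λ):
  λ = 1: algebraic multiplicity = 4, geometric multiplicity = 2

Determining the block sizes for each eigenvalue:
  λ = 1: with am = 4 and gm = 2, the partition is not yet determined (e.g. several partitions of 4 into 2 parts exist). Let N = A − (1)·I. Computing rank(N^1) = 2, rank(N^2) = 1, rank(N^3) = 0; the number of blocks of size ≥ j is rank(N^{j−1}) − rank(N^j), giving [2, 1, 1]. So we have 1 block(s) of size 3, 1 block(s) of size 1 → block sizes [3, 1]

Assembling the blocks gives a Jordan form
J =
  [1, 1, 0, 0]
  [0, 1, 1, 0]
  [0, 0, 1, 0]
  [0, 0, 0, 1]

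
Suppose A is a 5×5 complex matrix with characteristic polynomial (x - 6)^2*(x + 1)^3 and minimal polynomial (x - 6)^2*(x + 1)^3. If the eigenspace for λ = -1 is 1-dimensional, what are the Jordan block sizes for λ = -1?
Block sizes for λ = -1: [3]

Step 1 — from the characteristic polynomial, algebraic multiplicity of λ = -1 is 3. From dim ker(A − (-1)·I) = 1, there are exactly 1 Jordan blocks for λ = -1.
Step 2 — from the minimal polynomial, the factor (x + 1)^3 tells us the largest block for λ = -1 has size 3.
Step 3 — with total size 3, 1 blocks, and largest block 3, the block sizes (in nonincreasing order) are [3].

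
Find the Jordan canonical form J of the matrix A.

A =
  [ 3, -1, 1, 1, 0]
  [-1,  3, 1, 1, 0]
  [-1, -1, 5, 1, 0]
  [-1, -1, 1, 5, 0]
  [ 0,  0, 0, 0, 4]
J_2(4) ⊕ J_1(4) ⊕ J_1(4) ⊕ J_1(4)

The characteristic polynomial is
  det(x·I − A) = x^5 - 20*x^4 + 160*x^3 - 640*x^2 + 1280*x - 1024 = (x - 4)^5

Eigenvalues and multiplicities (the geometric multiplicity of λ is n − rank(A − λI), which equals the number of Jordan blocks for λ):
  λ = 4: algebraic multiplicity = 5, geometric multiplicity = 4

Determining the block sizes for each eigenvalue:
  λ = 4: 4 blocks summing to 5 forces exactly one block of size 2 and the rest size 1 → block sizes [2, 1, 1, 1]

Assembling the blocks gives a Jordan form
J =
  [4, 1, 0, 0, 0]
  [0, 4, 0, 0, 0]
  [0, 0, 4, 0, 0]
  [0, 0, 0, 4, 0]
  [0, 0, 0, 0, 4]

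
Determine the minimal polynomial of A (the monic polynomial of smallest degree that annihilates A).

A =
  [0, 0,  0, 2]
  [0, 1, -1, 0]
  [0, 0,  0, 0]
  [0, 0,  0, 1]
x^2 - x

The characteristic polynomial is χ_A(x) = x^2*(x - 1)^2, so the eigenvalues are known. The minimal polynomial is
  m_A(x) = Π_λ (x − λ)^{k_λ}
where k_λ is the size of the *largest* Jordan block for λ (equivalently, the smallest k with (A − λI)^k v = 0 for every generalised eigenvector v of λ).

  λ = 0: largest Jordan block has size 1, contributing (x − 0)
  λ = 1: largest Jordan block has size 1, contributing (x − 1)

So m_A(x) = x*(x - 1) = x^2 - x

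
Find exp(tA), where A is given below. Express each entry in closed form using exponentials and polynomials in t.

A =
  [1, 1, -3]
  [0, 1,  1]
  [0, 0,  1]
e^{tA} =
  [exp(t), t*exp(t), t^2*exp(t)/2 - 3*t*exp(t)]
  [0, exp(t), t*exp(t)]
  [0, 0, exp(t)]

Strategy: write A = P · J · P⁻¹ where J is a Jordan canonical form, so e^{tA} = P · e^{tJ} · P⁻¹, and e^{tJ} can be computed block-by-block.

A has Jordan form
J =
  [1, 1, 0]
  [0, 1, 1]
  [0, 0, 1]
(up to reordering of blocks).

Per-block formulas:
  For a 3×3 Jordan block J_3(1): exp(t · J_3(1)) = e^(1t)·(I + t·N + (t^2/2)·N^2), where N is the 3×3 nilpotent shift.

After assembling e^{tJ} and conjugating by P, we get:

e^{tA} =
  [exp(t), t*exp(t), t^2*exp(t)/2 - 3*t*exp(t)]
  [0, exp(t), t*exp(t)]
  [0, 0, exp(t)]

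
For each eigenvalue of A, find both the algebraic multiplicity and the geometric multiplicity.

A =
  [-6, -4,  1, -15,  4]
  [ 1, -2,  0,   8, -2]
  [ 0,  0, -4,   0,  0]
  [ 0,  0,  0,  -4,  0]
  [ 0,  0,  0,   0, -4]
λ = -4: alg = 5, geom = 3

Step 1 — factor the characteristic polynomial to read off the algebraic multiplicities:
  χ_A(x) = (x + 4)^5

Step 2 — compute geometric multiplicities via the rank-nullity identity g(λ) = n − rank(A − λI):
  rank(A − (-4)·I) = 2, so dim ker(A − (-4)·I) = n − 2 = 3

Summary:
  λ = -4: algebraic multiplicity = 5, geometric multiplicity = 3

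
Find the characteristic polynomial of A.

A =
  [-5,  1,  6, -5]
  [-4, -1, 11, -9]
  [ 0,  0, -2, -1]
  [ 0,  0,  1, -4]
x^4 + 12*x^3 + 54*x^2 + 108*x + 81

Expanding det(x·I − A) (e.g. by cofactor expansion or by noting that A is similar to its Jordan form J, which has the same characteristic polynomial as A) gives
  χ_A(x) = x^4 + 12*x^3 + 54*x^2 + 108*x + 81
which factors as (x + 3)^4. The eigenvalues (with algebraic multiplicities) are λ = -3 with multiplicity 4.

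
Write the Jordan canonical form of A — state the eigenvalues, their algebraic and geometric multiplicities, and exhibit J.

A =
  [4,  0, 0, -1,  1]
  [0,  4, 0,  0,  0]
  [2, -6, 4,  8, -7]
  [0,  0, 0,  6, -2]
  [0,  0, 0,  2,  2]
J_2(4) ⊕ J_2(4) ⊕ J_1(4)

The characteristic polynomial is
  det(x·I − A) = x^5 - 20*x^4 + 160*x^3 - 640*x^2 + 1280*x - 1024 = (x - 4)^5

Eigenvalues and multiplicities (the geometric multiplicity of λ is n − rank(A − λI), which equals the number of Jordan blocks for λ):
  λ = 4: algebraic multiplicity = 5, geometric multiplicity = 3

Determining the block sizes for each eigenvalue:
  λ = 4: with am = 5 and gm = 3, the partition is not yet determined (e.g. several partitions of 5 into 3 parts exist). Let N = A − (4)·I. Computing rank(N^1) = 2, rank(N^2) = 0; the number of blocks of size ≥ j is rank(N^{j−1}) − rank(N^j), giving [3, 2]. So we have 2 block(s) of size 2, 1 block(s) of size 1 → block sizes [2, 2, 1]

Assembling the blocks gives a Jordan form
J =
  [4, 1, 0, 0, 0]
  [0, 4, 0, 0, 0]
  [0, 0, 4, 1, 0]
  [0, 0, 0, 4, 0]
  [0, 0, 0, 0, 4]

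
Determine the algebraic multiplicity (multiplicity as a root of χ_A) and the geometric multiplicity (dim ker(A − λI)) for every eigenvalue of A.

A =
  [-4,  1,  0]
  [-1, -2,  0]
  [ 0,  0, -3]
λ = -3: alg = 3, geom = 2

Step 1 — factor the characteristic polynomial to read off the algebraic multiplicities:
  χ_A(x) = (x + 3)^3

Step 2 — compute geometric multiplicities via the rank-nullity identity g(λ) = n − rank(A − λI):
  rank(A − (-3)·I) = 1, so dim ker(A − (-3)·I) = n − 1 = 2

Summary:
  λ = -3: algebraic multiplicity = 3, geometric multiplicity = 2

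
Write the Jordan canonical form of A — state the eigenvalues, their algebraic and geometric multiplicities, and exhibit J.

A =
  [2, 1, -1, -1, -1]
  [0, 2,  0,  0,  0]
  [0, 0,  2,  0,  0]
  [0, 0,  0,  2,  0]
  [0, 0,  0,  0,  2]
J_2(2) ⊕ J_1(2) ⊕ J_1(2) ⊕ J_1(2)

The characteristic polynomial is
  det(x·I − A) = x^5 - 10*x^4 + 40*x^3 - 80*x^2 + 80*x - 32 = (x - 2)^5

Eigenvalues and multiplicities (the geometric multiplicity of λ is n − rank(A − λI), which equals the number of Jordan blocks for λ):
  λ = 2: algebraic multiplicity = 5, geometric multiplicity = 4

Determining the block sizes for each eigenvalue:
  λ = 2: 4 blocks summing to 5 forces exactly one block of size 2 and the rest size 1 → block sizes [2, 1, 1, 1]

Assembling the blocks gives a Jordan form
J =
  [2, 1, 0, 0, 0]
  [0, 2, 0, 0, 0]
  [0, 0, 2, 0, 0]
  [0, 0, 0, 2, 0]
  [0, 0, 0, 0, 2]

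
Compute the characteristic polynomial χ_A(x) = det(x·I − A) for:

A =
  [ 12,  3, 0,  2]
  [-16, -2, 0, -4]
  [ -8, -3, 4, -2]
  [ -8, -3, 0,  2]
x^4 - 16*x^3 + 96*x^2 - 256*x + 256

Expanding det(x·I − A) (e.g. by cofactor expansion or by noting that A is similar to its Jordan form J, which has the same characteristic polynomial as A) gives
  χ_A(x) = x^4 - 16*x^3 + 96*x^2 - 256*x + 256
which factors as (x - 4)^4. The eigenvalues (with algebraic multiplicities) are λ = 4 with multiplicity 4.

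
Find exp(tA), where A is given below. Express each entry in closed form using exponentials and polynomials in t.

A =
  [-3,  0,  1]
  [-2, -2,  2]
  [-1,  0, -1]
e^{tA} =
  [-t*exp(-2*t) + exp(-2*t), 0, t*exp(-2*t)]
  [-2*t*exp(-2*t), exp(-2*t), 2*t*exp(-2*t)]
  [-t*exp(-2*t), 0, t*exp(-2*t) + exp(-2*t)]

Strategy: write A = P · J · P⁻¹ where J is a Jordan canonical form, so e^{tA} = P · e^{tJ} · P⁻¹, and e^{tJ} can be computed block-by-block.

A has Jordan form
J =
  [-2,  1,  0]
  [ 0, -2,  0]
  [ 0,  0, -2]
(up to reordering of blocks).

Per-block formulas:
  For a 1×1 block at λ = -2: exp(t · [-2]) = [e^(-2t)].
  For a 2×2 Jordan block J_2(-2): exp(t · J_2(-2)) = e^(-2t)·(I + t·N), where N is the 2×2 nilpotent shift.

After assembling e^{tJ} and conjugating by P, we get:

e^{tA} =
  [-t*exp(-2*t) + exp(-2*t), 0, t*exp(-2*t)]
  [-2*t*exp(-2*t), exp(-2*t), 2*t*exp(-2*t)]
  [-t*exp(-2*t), 0, t*exp(-2*t) + exp(-2*t)]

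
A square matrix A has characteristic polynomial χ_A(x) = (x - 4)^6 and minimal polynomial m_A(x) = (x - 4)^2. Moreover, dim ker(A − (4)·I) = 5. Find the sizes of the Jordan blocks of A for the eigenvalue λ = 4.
Block sizes for λ = 4: [2, 1, 1, 1, 1]

Step 1 — from the characteristic polynomial, algebraic multiplicity of λ = 4 is 6. From dim ker(A − (4)·I) = 5, there are exactly 5 Jordan blocks for λ = 4.
Step 2 — from the minimal polynomial, the factor (x − 4)^2 tells us the largest block for λ = 4 has size 2.
Step 3 — with total size 6, 5 blocks, and largest block 2, the block sizes (in nonincreasing order) are [2, 1, 1, 1, 1].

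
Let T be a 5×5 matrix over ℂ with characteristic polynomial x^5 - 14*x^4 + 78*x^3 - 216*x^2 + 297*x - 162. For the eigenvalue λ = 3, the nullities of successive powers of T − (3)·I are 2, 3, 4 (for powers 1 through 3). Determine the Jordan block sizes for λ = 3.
Block sizes for λ = 3: [3, 1]

From the dimensions of kernels of powers, the number of Jordan blocks of size at least j is d_j − d_{j−1} where d_j = dim ker(N^j) (with d_0 = 0). Computing the differences gives [2, 1, 1].
The number of blocks of size exactly k is (#blocks of size ≥ k) − (#blocks of size ≥ k + 1), so the partition is: 1 block(s) of size 1, 1 block(s) of size 3.
In nonincreasing order the block sizes are [3, 1].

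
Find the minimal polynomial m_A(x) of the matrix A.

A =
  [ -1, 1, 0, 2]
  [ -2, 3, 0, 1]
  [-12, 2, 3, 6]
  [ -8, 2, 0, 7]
x^3 - 9*x^2 + 27*x - 27

The characteristic polynomial is χ_A(x) = (x - 3)^4, so the eigenvalues are known. The minimal polynomial is
  m_A(x) = Π_λ (x − λ)^{k_λ}
where k_λ is the size of the *largest* Jordan block for λ (equivalently, the smallest k with (A − λI)^k v = 0 for every generalised eigenvector v of λ).

  λ = 3: largest Jordan block has size 3, contributing (x − 3)^3

So m_A(x) = (x - 3)^3 = x^3 - 9*x^2 + 27*x - 27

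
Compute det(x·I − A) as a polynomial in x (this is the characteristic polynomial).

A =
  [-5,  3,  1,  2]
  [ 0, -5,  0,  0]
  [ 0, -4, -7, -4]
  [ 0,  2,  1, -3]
x^4 + 20*x^3 + 150*x^2 + 500*x + 625

Expanding det(x·I − A) (e.g. by cofactor expansion or by noting that A is similar to its Jordan form J, which has the same characteristic polynomial as A) gives
  χ_A(x) = x^4 + 20*x^3 + 150*x^2 + 500*x + 625
which factors as (x + 5)^4. The eigenvalues (with algebraic multiplicities) are λ = -5 with multiplicity 4.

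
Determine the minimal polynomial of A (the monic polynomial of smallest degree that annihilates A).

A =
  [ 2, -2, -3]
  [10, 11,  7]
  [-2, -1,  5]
x^3 - 18*x^2 + 108*x - 216

The characteristic polynomial is χ_A(x) = (x - 6)^3, so the eigenvalues are known. The minimal polynomial is
  m_A(x) = Π_λ (x − λ)^{k_λ}
where k_λ is the size of the *largest* Jordan block for λ (equivalently, the smallest k with (A − λI)^k v = 0 for every generalised eigenvector v of λ).

  λ = 6: largest Jordan block has size 3, contributing (x − 6)^3

So m_A(x) = (x - 6)^3 = x^3 - 18*x^2 + 108*x - 216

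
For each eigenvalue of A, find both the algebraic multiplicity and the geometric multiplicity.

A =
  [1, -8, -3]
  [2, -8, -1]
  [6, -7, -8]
λ = -5: alg = 3, geom = 1

Step 1 — factor the characteristic polynomial to read off the algebraic multiplicities:
  χ_A(x) = (x + 5)^3

Step 2 — compute geometric multiplicities via the rank-nullity identity g(λ) = n − rank(A − λI):
  rank(A − (-5)·I) = 2, so dim ker(A − (-5)·I) = n − 2 = 1

Summary:
  λ = -5: algebraic multiplicity = 3, geometric multiplicity = 1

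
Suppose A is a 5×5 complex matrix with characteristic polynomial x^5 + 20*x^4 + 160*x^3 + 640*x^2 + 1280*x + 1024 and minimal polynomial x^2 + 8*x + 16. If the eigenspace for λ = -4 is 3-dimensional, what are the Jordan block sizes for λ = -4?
Block sizes for λ = -4: [2, 2, 1]

Step 1 — from the characteristic polynomial, algebraic multiplicity of λ = -4 is 5. From dim ker(A − (-4)·I) = 3, there are exactly 3 Jordan blocks for λ = -4.
Step 2 — from the minimal polynomial, the factor (x + 4)^2 tells us the largest block for λ = -4 has size 2.
Step 3 — with total size 5, 3 blocks, and largest block 2, the block sizes (in nonincreasing order) are [2, 2, 1].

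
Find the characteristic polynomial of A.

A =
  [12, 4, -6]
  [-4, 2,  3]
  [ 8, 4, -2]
x^3 - 12*x^2 + 48*x - 64

Expanding det(x·I − A) (e.g. by cofactor expansion or by noting that A is similar to its Jordan form J, which has the same characteristic polynomial as A) gives
  χ_A(x) = x^3 - 12*x^2 + 48*x - 64
which factors as (x - 4)^3. The eigenvalues (with algebraic multiplicities) are λ = 4 with multiplicity 3.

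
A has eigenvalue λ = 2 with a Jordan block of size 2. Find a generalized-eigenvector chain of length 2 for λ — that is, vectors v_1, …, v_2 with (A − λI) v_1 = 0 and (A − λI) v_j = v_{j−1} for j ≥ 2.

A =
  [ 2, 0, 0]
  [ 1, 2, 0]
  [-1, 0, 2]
A Jordan chain for λ = 2 of length 2:
v_1 = (0, 1, -1)ᵀ
v_2 = (1, 0, 0)ᵀ

Let N = A − (2)·I. We want v_2 with N^2 v_2 = 0 but N^1 v_2 ≠ 0; then v_{j-1} := N · v_j for j = 2, …, 2.

Pick v_2 = (1, 0, 0)ᵀ.
Then v_1 = N · v_2 = (0, 1, -1)ᵀ.

Sanity check: (A − (2)·I) v_1 = (0, 0, 0)ᵀ = 0. ✓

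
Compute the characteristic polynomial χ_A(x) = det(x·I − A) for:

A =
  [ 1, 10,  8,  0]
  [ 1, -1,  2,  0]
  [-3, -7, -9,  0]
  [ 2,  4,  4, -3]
x^4 + 12*x^3 + 54*x^2 + 108*x + 81

Expanding det(x·I − A) (e.g. by cofactor expansion or by noting that A is similar to its Jordan form J, which has the same characteristic polynomial as A) gives
  χ_A(x) = x^4 + 12*x^3 + 54*x^2 + 108*x + 81
which factors as (x + 3)^4. The eigenvalues (with algebraic multiplicities) are λ = -3 with multiplicity 4.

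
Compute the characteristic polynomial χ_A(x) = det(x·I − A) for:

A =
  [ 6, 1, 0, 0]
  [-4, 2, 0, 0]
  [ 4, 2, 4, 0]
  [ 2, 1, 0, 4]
x^4 - 16*x^3 + 96*x^2 - 256*x + 256

Expanding det(x·I − A) (e.g. by cofactor expansion or by noting that A is similar to its Jordan form J, which has the same characteristic polynomial as A) gives
  χ_A(x) = x^4 - 16*x^3 + 96*x^2 - 256*x + 256
which factors as (x - 4)^4. The eigenvalues (with algebraic multiplicities) are λ = 4 with multiplicity 4.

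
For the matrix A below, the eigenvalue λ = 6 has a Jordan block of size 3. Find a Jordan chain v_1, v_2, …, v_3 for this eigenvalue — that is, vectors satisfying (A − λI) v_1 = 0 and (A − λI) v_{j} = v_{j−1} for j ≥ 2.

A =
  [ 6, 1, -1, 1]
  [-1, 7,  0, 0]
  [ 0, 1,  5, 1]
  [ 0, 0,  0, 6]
A Jordan chain for λ = 6 of length 3:
v_1 = (-1, -1, -1, 0)ᵀ
v_2 = (0, -1, 0, 0)ᵀ
v_3 = (1, 0, 0, 0)ᵀ

Let N = A − (6)·I. We want v_3 with N^3 v_3 = 0 but N^2 v_3 ≠ 0; then v_{j-1} := N · v_j for j = 3, …, 2.

Pick v_3 = (1, 0, 0, 0)ᵀ.
Then v_2 = N · v_3 = (0, -1, 0, 0)ᵀ.
Then v_1 = N · v_2 = (-1, -1, -1, 0)ᵀ.

Sanity check: (A − (6)·I) v_1 = (0, 0, 0, 0)ᵀ = 0. ✓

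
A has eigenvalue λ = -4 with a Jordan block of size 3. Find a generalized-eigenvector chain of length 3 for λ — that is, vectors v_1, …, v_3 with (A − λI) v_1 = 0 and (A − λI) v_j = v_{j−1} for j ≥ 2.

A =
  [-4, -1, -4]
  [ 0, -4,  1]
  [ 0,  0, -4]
A Jordan chain for λ = -4 of length 3:
v_1 = (-1, 0, 0)ᵀ
v_2 = (-4, 1, 0)ᵀ
v_3 = (0, 0, 1)ᵀ

Let N = A − (-4)·I. We want v_3 with N^3 v_3 = 0 but N^2 v_3 ≠ 0; then v_{j-1} := N · v_j for j = 3, …, 2.

Pick v_3 = (0, 0, 1)ᵀ.
Then v_2 = N · v_3 = (-4, 1, 0)ᵀ.
Then v_1 = N · v_2 = (-1, 0, 0)ᵀ.

Sanity check: (A − (-4)·I) v_1 = (0, 0, 0)ᵀ = 0. ✓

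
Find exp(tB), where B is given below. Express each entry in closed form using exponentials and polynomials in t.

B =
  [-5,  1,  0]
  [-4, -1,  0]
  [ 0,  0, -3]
e^{tB} =
  [-2*t*exp(-3*t) + exp(-3*t), t*exp(-3*t), 0]
  [-4*t*exp(-3*t), 2*t*exp(-3*t) + exp(-3*t), 0]
  [0, 0, exp(-3*t)]

Strategy: write B = P · J · P⁻¹ where J is a Jordan canonical form, so e^{tB} = P · e^{tJ} · P⁻¹, and e^{tJ} can be computed block-by-block.

B has Jordan form
J =
  [-3,  1,  0]
  [ 0, -3,  0]
  [ 0,  0, -3]
(up to reordering of blocks).

Per-block formulas:
  For a 2×2 Jordan block J_2(-3): exp(t · J_2(-3)) = e^(-3t)·(I + t·N), where N is the 2×2 nilpotent shift.
  For a 1×1 block at λ = -3: exp(t · [-3]) = [e^(-3t)].

After assembling e^{tJ} and conjugating by P, we get:

e^{tB} =
  [-2*t*exp(-3*t) + exp(-3*t), t*exp(-3*t), 0]
  [-4*t*exp(-3*t), 2*t*exp(-3*t) + exp(-3*t), 0]
  [0, 0, exp(-3*t)]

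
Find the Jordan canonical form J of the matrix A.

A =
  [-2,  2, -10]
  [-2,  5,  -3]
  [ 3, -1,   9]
J_3(4)

The characteristic polynomial is
  det(x·I − A) = x^3 - 12*x^2 + 48*x - 64 = (x - 4)^3

Eigenvalues and multiplicities (the geometric multiplicity of λ is n − rank(A − λI), which equals the number of Jordan blocks for λ):
  λ = 4: algebraic multiplicity = 3, geometric multiplicity = 1

Determining the block sizes for each eigenvalue:
  λ = 4: one block (gm = 1), so the single block has size am = 3 → block sizes [3]

Assembling the blocks gives a Jordan form
J =
  [4, 1, 0]
  [0, 4, 1]
  [0, 0, 4]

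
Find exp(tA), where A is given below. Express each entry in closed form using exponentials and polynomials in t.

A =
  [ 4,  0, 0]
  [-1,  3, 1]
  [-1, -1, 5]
e^{tA} =
  [exp(4*t), 0, 0]
  [-t*exp(4*t), -t*exp(4*t) + exp(4*t), t*exp(4*t)]
  [-t*exp(4*t), -t*exp(4*t), t*exp(4*t) + exp(4*t)]

Strategy: write A = P · J · P⁻¹ where J is a Jordan canonical form, so e^{tA} = P · e^{tJ} · P⁻¹, and e^{tJ} can be computed block-by-block.

A has Jordan form
J =
  [4, 1, 0]
  [0, 4, 0]
  [0, 0, 4]
(up to reordering of blocks).

Per-block formulas:
  For a 2×2 Jordan block J_2(4): exp(t · J_2(4)) = e^(4t)·(I + t·N), where N is the 2×2 nilpotent shift.
  For a 1×1 block at λ = 4: exp(t · [4]) = [e^(4t)].

After assembling e^{tJ} and conjugating by P, we get:

e^{tA} =
  [exp(4*t), 0, 0]
  [-t*exp(4*t), -t*exp(4*t) + exp(4*t), t*exp(4*t)]
  [-t*exp(4*t), -t*exp(4*t), t*exp(4*t) + exp(4*t)]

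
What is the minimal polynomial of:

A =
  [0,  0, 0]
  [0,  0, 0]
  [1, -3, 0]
x^2

The characteristic polynomial is χ_A(x) = x^3, so the eigenvalues are known. The minimal polynomial is
  m_A(x) = Π_λ (x − λ)^{k_λ}
where k_λ is the size of the *largest* Jordan block for λ (equivalently, the smallest k with (A − λI)^k v = 0 for every generalised eigenvector v of λ).

  λ = 0: largest Jordan block has size 2, contributing (x − 0)^2

So m_A(x) = x^2 = x^2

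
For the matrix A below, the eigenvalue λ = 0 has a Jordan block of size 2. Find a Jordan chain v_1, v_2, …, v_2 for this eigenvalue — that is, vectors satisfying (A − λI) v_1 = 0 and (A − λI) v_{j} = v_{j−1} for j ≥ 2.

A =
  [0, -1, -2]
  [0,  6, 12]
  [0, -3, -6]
A Jordan chain for λ = 0 of length 2:
v_1 = (-1, 6, -3)ᵀ
v_2 = (0, 1, 0)ᵀ

Let N = A − (0)·I. We want v_2 with N^2 v_2 = 0 but N^1 v_2 ≠ 0; then v_{j-1} := N · v_j for j = 2, …, 2.

Pick v_2 = (0, 1, 0)ᵀ.
Then v_1 = N · v_2 = (-1, 6, -3)ᵀ.

Sanity check: (A − (0)·I) v_1 = (0, 0, 0)ᵀ = 0. ✓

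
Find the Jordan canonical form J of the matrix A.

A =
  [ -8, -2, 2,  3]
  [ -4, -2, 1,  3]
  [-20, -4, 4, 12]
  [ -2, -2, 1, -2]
J_3(-2) ⊕ J_1(-2)

The characteristic polynomial is
  det(x·I − A) = x^4 + 8*x^3 + 24*x^2 + 32*x + 16 = (x + 2)^4

Eigenvalues and multiplicities (the geometric multiplicity of λ is n − rank(A − λI), which equals the number of Jordan blocks for λ):
  λ = -2: algebraic multiplicity = 4, geometric multiplicity = 2

Determining the block sizes for each eigenvalue:
  λ = -2: with am = 4 and gm = 2, the partition is not yet determined (e.g. several partitions of 4 into 2 parts exist). Let N = A − (-2)·I. Computing rank(N^1) = 2, rank(N^2) = 1, rank(N^3) = 0; the number of blocks of size ≥ j is rank(N^{j−1}) − rank(N^j), giving [2, 1, 1]. So we have 1 block(s) of size 3, 1 block(s) of size 1 → block sizes [3, 1]

Assembling the blocks gives a Jordan form
J =
  [-2,  1,  0,  0]
  [ 0, -2,  1,  0]
  [ 0,  0, -2,  0]
  [ 0,  0,  0, -2]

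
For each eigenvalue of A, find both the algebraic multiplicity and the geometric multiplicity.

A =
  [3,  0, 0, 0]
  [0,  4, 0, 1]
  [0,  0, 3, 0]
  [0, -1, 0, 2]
λ = 3: alg = 4, geom = 3

Step 1 — factor the characteristic polynomial to read off the algebraic multiplicities:
  χ_A(x) = (x - 3)^4

Step 2 — compute geometric multiplicities via the rank-nullity identity g(λ) = n − rank(A − λI):
  rank(A − (3)·I) = 1, so dim ker(A − (3)·I) = n − 1 = 3

Summary:
  λ = 3: algebraic multiplicity = 4, geometric multiplicity = 3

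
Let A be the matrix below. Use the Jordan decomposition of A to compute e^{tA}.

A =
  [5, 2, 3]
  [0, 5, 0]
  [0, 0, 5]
e^{tA} =
  [exp(5*t), 2*t*exp(5*t), 3*t*exp(5*t)]
  [0, exp(5*t), 0]
  [0, 0, exp(5*t)]

Strategy: write A = P · J · P⁻¹ where J is a Jordan canonical form, so e^{tA} = P · e^{tJ} · P⁻¹, and e^{tJ} can be computed block-by-block.

A has Jordan form
J =
  [5, 1, 0]
  [0, 5, 0]
  [0, 0, 5]
(up to reordering of blocks).

Per-block formulas:
  For a 2×2 Jordan block J_2(5): exp(t · J_2(5)) = e^(5t)·(I + t·N), where N is the 2×2 nilpotent shift.
  For a 1×1 block at λ = 5: exp(t · [5]) = [e^(5t)].

After assembling e^{tJ} and conjugating by P, we get:

e^{tA} =
  [exp(5*t), 2*t*exp(5*t), 3*t*exp(5*t)]
  [0, exp(5*t), 0]
  [0, 0, exp(5*t)]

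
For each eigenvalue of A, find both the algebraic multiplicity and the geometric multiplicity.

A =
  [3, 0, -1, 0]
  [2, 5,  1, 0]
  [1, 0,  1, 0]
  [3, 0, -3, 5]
λ = 2: alg = 2, geom = 1; λ = 5: alg = 2, geom = 2

Step 1 — factor the characteristic polynomial to read off the algebraic multiplicities:
  χ_A(x) = (x - 5)^2*(x - 2)^2

Step 2 — compute geometric multiplicities via the rank-nullity identity g(λ) = n − rank(A − λI):
  rank(A − (2)·I) = 3, so dim ker(A − (2)·I) = n − 3 = 1
  rank(A − (5)·I) = 2, so dim ker(A − (5)·I) = n − 2 = 2

Summary:
  λ = 2: algebraic multiplicity = 2, geometric multiplicity = 1
  λ = 5: algebraic multiplicity = 2, geometric multiplicity = 2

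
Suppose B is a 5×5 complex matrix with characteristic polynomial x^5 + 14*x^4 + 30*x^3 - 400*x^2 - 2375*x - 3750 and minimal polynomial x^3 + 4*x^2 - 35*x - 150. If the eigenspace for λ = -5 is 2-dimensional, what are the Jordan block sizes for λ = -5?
Block sizes for λ = -5: [2, 2]

Step 1 — from the characteristic polynomial, algebraic multiplicity of λ = -5 is 4. From dim ker(B − (-5)·I) = 2, there are exactly 2 Jordan blocks for λ = -5.
Step 2 — from the minimal polynomial, the factor (x + 5)^2 tells us the largest block for λ = -5 has size 2.
Step 3 — with total size 4, 2 blocks, and largest block 2, the block sizes (in nonincreasing order) are [2, 2].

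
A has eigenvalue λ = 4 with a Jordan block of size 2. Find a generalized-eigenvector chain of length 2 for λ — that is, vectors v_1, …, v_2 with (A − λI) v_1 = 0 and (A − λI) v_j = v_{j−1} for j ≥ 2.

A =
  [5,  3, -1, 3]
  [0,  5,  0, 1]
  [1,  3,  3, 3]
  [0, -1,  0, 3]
A Jordan chain for λ = 4 of length 2:
v_1 = (1, 0, 1, 0)ᵀ
v_2 = (1, 0, 0, 0)ᵀ

Let N = A − (4)·I. We want v_2 with N^2 v_2 = 0 but N^1 v_2 ≠ 0; then v_{j-1} := N · v_j for j = 2, …, 2.

Pick v_2 = (1, 0, 0, 0)ᵀ.
Then v_1 = N · v_2 = (1, 0, 1, 0)ᵀ.

Sanity check: (A − (4)·I) v_1 = (0, 0, 0, 0)ᵀ = 0. ✓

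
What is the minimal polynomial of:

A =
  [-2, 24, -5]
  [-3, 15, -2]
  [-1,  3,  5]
x^3 - 18*x^2 + 108*x - 216

The characteristic polynomial is χ_A(x) = (x - 6)^3, so the eigenvalues are known. The minimal polynomial is
  m_A(x) = Π_λ (x − λ)^{k_λ}
where k_λ is the size of the *largest* Jordan block for λ (equivalently, the smallest k with (A − λI)^k v = 0 for every generalised eigenvector v of λ).

  λ = 6: largest Jordan block has size 3, contributing (x − 6)^3

So m_A(x) = (x - 6)^3 = x^3 - 18*x^2 + 108*x - 216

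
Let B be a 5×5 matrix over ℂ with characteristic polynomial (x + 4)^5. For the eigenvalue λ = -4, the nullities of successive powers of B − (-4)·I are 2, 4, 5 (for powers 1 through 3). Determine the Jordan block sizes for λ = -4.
Block sizes for λ = -4: [3, 2]

From the dimensions of kernels of powers, the number of Jordan blocks of size at least j is d_j − d_{j−1} where d_j = dim ker(N^j) (with d_0 = 0). Computing the differences gives [2, 2, 1].
The number of blocks of size exactly k is (#blocks of size ≥ k) − (#blocks of size ≥ k + 1), so the partition is: 1 block(s) of size 2, 1 block(s) of size 3.
In nonincreasing order the block sizes are [3, 2].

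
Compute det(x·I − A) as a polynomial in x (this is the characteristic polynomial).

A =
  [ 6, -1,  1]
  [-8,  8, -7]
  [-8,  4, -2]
x^3 - 12*x^2 + 48*x - 64

Expanding det(x·I − A) (e.g. by cofactor expansion or by noting that A is similar to its Jordan form J, which has the same characteristic polynomial as A) gives
  χ_A(x) = x^3 - 12*x^2 + 48*x - 64
which factors as (x - 4)^3. The eigenvalues (with algebraic multiplicities) are λ = 4 with multiplicity 3.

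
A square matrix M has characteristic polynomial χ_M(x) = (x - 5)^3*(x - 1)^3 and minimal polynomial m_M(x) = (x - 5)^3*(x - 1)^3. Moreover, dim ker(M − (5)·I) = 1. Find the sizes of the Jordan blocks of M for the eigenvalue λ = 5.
Block sizes for λ = 5: [3]

Step 1 — from the characteristic polynomial, algebraic multiplicity of λ = 5 is 3. From dim ker(M − (5)·I) = 1, there are exactly 1 Jordan blocks for λ = 5.
Step 2 — from the minimal polynomial, the factor (x − 5)^3 tells us the largest block for λ = 5 has size 3.
Step 3 — with total size 3, 1 blocks, and largest block 3, the block sizes (in nonincreasing order) are [3].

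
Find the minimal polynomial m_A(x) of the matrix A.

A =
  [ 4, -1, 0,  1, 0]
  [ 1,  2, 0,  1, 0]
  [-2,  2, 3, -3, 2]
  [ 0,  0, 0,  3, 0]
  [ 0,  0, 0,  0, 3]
x^2 - 6*x + 9

The characteristic polynomial is χ_A(x) = (x - 3)^5, so the eigenvalues are known. The minimal polynomial is
  m_A(x) = Π_λ (x − λ)^{k_λ}
where k_λ is the size of the *largest* Jordan block for λ (equivalently, the smallest k with (A − λI)^k v = 0 for every generalised eigenvector v of λ).

  λ = 3: largest Jordan block has size 2, contributing (x − 3)^2

So m_A(x) = (x - 3)^2 = x^2 - 6*x + 9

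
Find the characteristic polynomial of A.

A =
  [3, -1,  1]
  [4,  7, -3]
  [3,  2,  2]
x^3 - 12*x^2 + 48*x - 64

Expanding det(x·I − A) (e.g. by cofactor expansion or by noting that A is similar to its Jordan form J, which has the same characteristic polynomial as A) gives
  χ_A(x) = x^3 - 12*x^2 + 48*x - 64
which factors as (x - 4)^3. The eigenvalues (with algebraic multiplicities) are λ = 4 with multiplicity 3.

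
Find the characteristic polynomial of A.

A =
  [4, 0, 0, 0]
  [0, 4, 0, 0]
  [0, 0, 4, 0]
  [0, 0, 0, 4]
x^4 - 16*x^3 + 96*x^2 - 256*x + 256

Expanding det(x·I − A) (e.g. by cofactor expansion or by noting that A is similar to its Jordan form J, which has the same characteristic polynomial as A) gives
  χ_A(x) = x^4 - 16*x^3 + 96*x^2 - 256*x + 256
which factors as (x - 4)^4. The eigenvalues (with algebraic multiplicities) are λ = 4 with multiplicity 4.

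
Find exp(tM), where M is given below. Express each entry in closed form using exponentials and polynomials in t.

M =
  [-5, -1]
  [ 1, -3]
e^{tM} =
  [-t*exp(-4*t) + exp(-4*t), -t*exp(-4*t)]
  [t*exp(-4*t), t*exp(-4*t) + exp(-4*t)]

Strategy: write M = P · J · P⁻¹ where J is a Jordan canonical form, so e^{tM} = P · e^{tJ} · P⁻¹, and e^{tJ} can be computed block-by-block.

M has Jordan form
J =
  [-4,  1]
  [ 0, -4]
(up to reordering of blocks).

Per-block formulas:
  For a 2×2 Jordan block J_2(-4): exp(t · J_2(-4)) = e^(-4t)·(I + t·N), where N is the 2×2 nilpotent shift.

After assembling e^{tJ} and conjugating by P, we get:

e^{tM} =
  [-t*exp(-4*t) + exp(-4*t), -t*exp(-4*t)]
  [t*exp(-4*t), t*exp(-4*t) + exp(-4*t)]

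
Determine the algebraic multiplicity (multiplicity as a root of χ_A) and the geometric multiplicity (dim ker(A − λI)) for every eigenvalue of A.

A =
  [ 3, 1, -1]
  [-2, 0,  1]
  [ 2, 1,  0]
λ = 1: alg = 3, geom = 2

Step 1 — factor the characteristic polynomial to read off the algebraic multiplicities:
  χ_A(x) = (x - 1)^3

Step 2 — compute geometric multiplicities via the rank-nullity identity g(λ) = n − rank(A − λI):
  rank(A − (1)·I) = 1, so dim ker(A − (1)·I) = n − 1 = 2

Summary:
  λ = 1: algebraic multiplicity = 3, geometric multiplicity = 2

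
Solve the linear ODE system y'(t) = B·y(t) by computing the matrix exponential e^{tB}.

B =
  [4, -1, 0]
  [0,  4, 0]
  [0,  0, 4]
e^{tB} =
  [exp(4*t), -t*exp(4*t), 0]
  [0, exp(4*t), 0]
  [0, 0, exp(4*t)]

Strategy: write B = P · J · P⁻¹ where J is a Jordan canonical form, so e^{tB} = P · e^{tJ} · P⁻¹, and e^{tJ} can be computed block-by-block.

B has Jordan form
J =
  [4, 1, 0]
  [0, 4, 0]
  [0, 0, 4]
(up to reordering of blocks).

Per-block formulas:
  For a 1×1 block at λ = 4: exp(t · [4]) = [e^(4t)].
  For a 2×2 Jordan block J_2(4): exp(t · J_2(4)) = e^(4t)·(I + t·N), where N is the 2×2 nilpotent shift.

After assembling e^{tJ} and conjugating by P, we get:

e^{tB} =
  [exp(4*t), -t*exp(4*t), 0]
  [0, exp(4*t), 0]
  [0, 0, exp(4*t)]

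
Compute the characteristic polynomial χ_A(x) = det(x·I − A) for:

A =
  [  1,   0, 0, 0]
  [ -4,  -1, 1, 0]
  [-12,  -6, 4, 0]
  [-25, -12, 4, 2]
x^4 - 6*x^3 + 13*x^2 - 12*x + 4

Expanding det(x·I − A) (e.g. by cofactor expansion or by noting that A is similar to its Jordan form J, which has the same characteristic polynomial as A) gives
  χ_A(x) = x^4 - 6*x^3 + 13*x^2 - 12*x + 4
which factors as (x - 2)^2*(x - 1)^2. The eigenvalues (with algebraic multiplicities) are λ = 1 with multiplicity 2, λ = 2 with multiplicity 2.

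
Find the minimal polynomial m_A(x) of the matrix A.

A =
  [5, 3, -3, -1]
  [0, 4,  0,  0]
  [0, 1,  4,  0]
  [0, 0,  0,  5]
x^4 - 18*x^3 + 121*x^2 - 360*x + 400

The characteristic polynomial is χ_A(x) = (x - 5)^2*(x - 4)^2, so the eigenvalues are known. The minimal polynomial is
  m_A(x) = Π_λ (x − λ)^{k_λ}
where k_λ is the size of the *largest* Jordan block for λ (equivalently, the smallest k with (A − λI)^k v = 0 for every generalised eigenvector v of λ).

  λ = 4: largest Jordan block has size 2, contributing (x − 4)^2
  λ = 5: largest Jordan block has size 2, contributing (x − 5)^2

So m_A(x) = (x - 5)^2*(x - 4)^2 = x^4 - 18*x^3 + 121*x^2 - 360*x + 400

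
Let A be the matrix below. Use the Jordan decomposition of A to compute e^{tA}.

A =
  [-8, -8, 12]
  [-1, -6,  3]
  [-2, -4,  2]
e^{tA} =
  [-4*t*exp(-4*t) + exp(-4*t), -8*t*exp(-4*t), 12*t*exp(-4*t)]
  [-t*exp(-4*t), -2*t*exp(-4*t) + exp(-4*t), 3*t*exp(-4*t)]
  [-2*t*exp(-4*t), -4*t*exp(-4*t), 6*t*exp(-4*t) + exp(-4*t)]

Strategy: write A = P · J · P⁻¹ where J is a Jordan canonical form, so e^{tA} = P · e^{tJ} · P⁻¹, and e^{tJ} can be computed block-by-block.

A has Jordan form
J =
  [-4,  1,  0]
  [ 0, -4,  0]
  [ 0,  0, -4]
(up to reordering of blocks).

Per-block formulas:
  For a 2×2 Jordan block J_2(-4): exp(t · J_2(-4)) = e^(-4t)·(I + t·N), where N is the 2×2 nilpotent shift.
  For a 1×1 block at λ = -4: exp(t · [-4]) = [e^(-4t)].

After assembling e^{tJ} and conjugating by P, we get:

e^{tA} =
  [-4*t*exp(-4*t) + exp(-4*t), -8*t*exp(-4*t), 12*t*exp(-4*t)]
  [-t*exp(-4*t), -2*t*exp(-4*t) + exp(-4*t), 3*t*exp(-4*t)]
  [-2*t*exp(-4*t), -4*t*exp(-4*t), 6*t*exp(-4*t) + exp(-4*t)]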